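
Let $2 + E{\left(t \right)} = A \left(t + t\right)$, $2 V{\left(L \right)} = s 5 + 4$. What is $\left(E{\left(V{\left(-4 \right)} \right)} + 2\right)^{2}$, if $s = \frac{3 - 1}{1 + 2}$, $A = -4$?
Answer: $\frac{7744}{9} \approx 860.44$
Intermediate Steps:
$s = \frac{2}{3} \approx 0.66667$
$V{\left(L \right)} = \frac{11}{3}$ ($V{\left(L \right)} = \frac{\frac{2}{3} \cdot 5 + 4}{2} = \frac{\frac{10}{3} + 4}{2} = \frac{1}{2} \cdot \frac{22}{3} = \frac{11}{3}$)
$E{\left(t \right)} = -2 - 8 t$ ($E{\left(t \right)} = -2 - 4 \left(t + t\right) = -2 - 4 \cdot 2 t = -2 - 8 t$)
$\left(E{\left(V{\left(-4 \right)} \right)} + 2\right)^{2} = \left(\left(-2 - \frac{88}{3}\right) + 2\right)^{2} = \left(- \frac{94}{3} + 2\right)^{2} = \left(- \frac{88}{3}\right)^{2} = \frac{7744}{9}$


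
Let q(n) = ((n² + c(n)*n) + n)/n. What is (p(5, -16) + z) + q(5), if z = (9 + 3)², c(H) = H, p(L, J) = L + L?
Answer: 165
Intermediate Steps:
p(L, J) = 2*L
q(n) = (n + 2*n²)/n (q(n) = ((n² + n*n) + n)/n = ((n² + n²) + n)/n = (2*n² + n)/n = (n + 2*n²)/n)
z = 144 (z = 12² = 144)
(p(5, -16) + z) + q(5) = (2*5 + 144) + (1 + 2*5) = (10 + 144) + (1 + 10) = 154 + 11 = 165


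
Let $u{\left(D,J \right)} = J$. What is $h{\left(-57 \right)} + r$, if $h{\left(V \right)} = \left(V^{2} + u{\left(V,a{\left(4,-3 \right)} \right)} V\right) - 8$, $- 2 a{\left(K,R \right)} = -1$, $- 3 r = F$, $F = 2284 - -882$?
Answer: $\frac{12943}{6} \approx 2157.2$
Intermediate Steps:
$F = 3166$ ($F = 2284 + 882 = 3166$)
$r = - \frac{3166}{3}$ ($r = \left(- \frac{1}{3}\right) 3166 = - \frac{3166}{3} \approx -1055.3$)
$a{\left(K,R \right)} = \frac{1}{2}$ ($a{\left(K,R \right)} = \left(- \frac{1}{2}\right) \left(-1\right) = \frac{1}{2}$)
$h{\left(V \right)} = -8 + V^{2} + \frac{V}{2}$ ($h{\left(V \right)} = \left(V^{2} + \frac{V}{2}\right) - 8 = -8 + V^{2} + \frac{V}{2}$)
$h{\left(-57 \right)} + r = \left(-8 + \left(-57\right)^{2} + \frac{1}{2} \left(-57\right)\right) - \frac{3166}{3} = \left(-8 + 3249 - \frac{57}{2}\right) - \frac{3166}{3} = \frac{6425}{2} - \frac{3166}{3} = \frac{12943}{6}$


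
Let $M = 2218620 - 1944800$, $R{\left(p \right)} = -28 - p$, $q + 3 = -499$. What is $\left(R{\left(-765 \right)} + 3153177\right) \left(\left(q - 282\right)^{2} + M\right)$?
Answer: $2802176895064$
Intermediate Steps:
$q = -502$ ($q = -3 - 499 = -502$)
$M = 273820$ ($M = 2218620 - 1944800 = 273820$)
$\left(R{\left(-765 \right)} + 3153177\right) \left(\left(q - 282\right)^{2} + M\right) = \left(\left(-28 - -765\right) + 3153177\right) \left(\left(-502 - 282\right)^{2} + 273820\right) = \left(\left(-28 + 765\right) + 3153177\right) \left(\left(-784\right)^{2} + 273820\right) = \left(737 + 3153177\right) \left(614656 + 273820\right) = 3153914 \cdot 888476 = 2802176895064$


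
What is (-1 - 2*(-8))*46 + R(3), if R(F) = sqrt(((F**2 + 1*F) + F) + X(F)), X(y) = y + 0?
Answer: 690 + 3*sqrt(2) ≈ 694.24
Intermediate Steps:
X(y) = y
R(F) = sqrt(F**2 + 3*F) (R(F) = sqrt(((F**2 + 1*F) + F) + F) = sqrt(((F**2 + F) + F) + F) = sqrt(((F + F**2) + F) + F) = sqrt((F**2 + 2*F) + F) = sqrt(F**2 + 3*F))
(-1 - 2*(-8))*46 + R(3) = (-1 - 2*(-8))*46 + sqrt(3*(3 + 3)) = (-1 + 16)*46 + sqrt(3*6) = 15*46 + sqrt(18) = 690 + 3*sqrt(2)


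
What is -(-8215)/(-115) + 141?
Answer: 1600/23 ≈ 69.565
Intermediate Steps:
-(-8215)/(-115) + 141 = -(-8215)*(-1)/115 + 141 = -53*31/23 + 141 = -1643/23 + 141 = 1600/23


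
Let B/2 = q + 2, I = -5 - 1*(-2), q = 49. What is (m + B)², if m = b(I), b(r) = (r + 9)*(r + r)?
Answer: 4356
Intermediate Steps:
I = -3 (I = -5 + 2 = -3)
b(r) = 2*r*(9 + r) (b(r) = (9 + r)*(2*r) = 2*r*(9 + r))
B = 102 (B = 2*(49 + 2) = 2*51 = 102)
m = -36 (m = 2*(-3)*(9 - 3) = 2*(-3)*6 = -36)
(m + B)² = (-36 + 102)² = 66² = 4356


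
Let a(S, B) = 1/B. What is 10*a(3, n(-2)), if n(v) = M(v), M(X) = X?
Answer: -5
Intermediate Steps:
n(v) = v
10*a(3, n(-2)) = 10/(-2) = 10*(-½) = -5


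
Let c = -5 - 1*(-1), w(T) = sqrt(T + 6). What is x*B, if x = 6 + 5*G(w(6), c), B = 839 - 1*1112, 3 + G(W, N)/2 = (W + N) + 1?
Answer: 14742 - 5460*sqrt(3) ≈ 5285.0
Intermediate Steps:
w(T) = sqrt(6 + T)
c = -4 (c = -5 + 1 = -4)
G(W, N) = -4 + 2*N + 2*W (G(W, N) = -6 + 2*((W + N) + 1) = -6 + 2*((N + W) + 1) = -6 + 2*(1 + N + W) = -6 + (2 + 2*N + 2*W) = -4 + 2*N + 2*W)
B = -273 (B = 839 - 1112 = -273)
x = -54 + 20*sqrt(3) (x = 6 + 5*(-4 + 2*(-4) + 2*sqrt(6 + 6)) = 6 + 5*(-4 - 8 + 2*sqrt(12)) = 6 + 5*(-4 - 8 + 2*(2*sqrt(3))) = 6 + 5*(-4 - 8 + 4*sqrt(3)) = 6 + 5*(-12 + 4*sqrt(3)) = 6 + (-60 + 20*sqrt(3)) = -54 + 20*sqrt(3) ≈ -19.359)
x*B = (-54 + 20*sqrt(3))*(-273) = 14742 - 5460*sqrt(3)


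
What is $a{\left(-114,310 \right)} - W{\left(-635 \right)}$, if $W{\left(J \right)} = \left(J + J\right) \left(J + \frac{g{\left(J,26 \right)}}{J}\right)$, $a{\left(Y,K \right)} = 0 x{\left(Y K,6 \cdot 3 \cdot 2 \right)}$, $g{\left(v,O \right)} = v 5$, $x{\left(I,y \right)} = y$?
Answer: $-800100$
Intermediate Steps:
$g{\left(v,O \right)} = 5 v$
$a{\left(Y,K \right)} = 0$ ($a{\left(Y,K \right)} = 0 \cdot 6 \cdot 3 \cdot 2 = 0 \cdot 18 \cdot 2 = 0 \cdot 36 = 0$)
$W{\left(J \right)} = 2 J \left(5 + J\right)$ ($W{\left(J \right)} = \left(J + J\right) \left(J + \frac{5 J}{J}\right) = 2 J \left(J + 5\right) = 2 J \left(5 + J\right)$)
$a{\left(-114,310 \right)} - W{\left(-635 \right)} = 0 - 2 \left(-635\right) \left(5 - 635\right) = 0 - 2 \left(-635\right) \left(-630\right) = 0 - 800100 = -800100$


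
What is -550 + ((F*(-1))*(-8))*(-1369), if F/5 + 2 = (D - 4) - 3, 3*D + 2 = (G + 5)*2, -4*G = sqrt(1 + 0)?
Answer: 355390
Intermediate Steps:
G = -1/4 (G = -sqrt(1 + 0)/4 = -sqrt(1)/4 = -1/4*1 = -1/4 ≈ -0.25000)
D = 5/2 (D = -2/3 + ((-1/4 + 5)*2)/3 = -2/3 + ((19/4)*2)/3 = -2/3 + (1/3)*(19/2) = -2/3 + 19/6 = 5/2 ≈ 2.5000)
F = -65/2 (F = -10 + 5*((5/2 - 4) - 3) = -10 + 5*(-3/2 - 3) = -10 + 5*(-9/2) = -10 - 45/2 = -65/2 ≈ -32.500)
-550 + ((F*(-1))*(-8))*(-1369) = -550 + (-65/2*(-1)*(-8))*(-1369) = -550 + ((65/2)*(-8))*(-1369) = -550 - 260*(-1369) = -550 + 355940 = 355390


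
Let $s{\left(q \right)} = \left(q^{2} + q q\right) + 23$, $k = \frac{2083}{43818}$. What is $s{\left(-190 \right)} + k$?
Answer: $\frac{3164669497}{43818} \approx 72223.0$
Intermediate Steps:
$k = \frac{2083}{43818}$ ($k = 2083 \cdot \frac{1}{43818} = \frac{2083}{43818} \approx 0.047538$)
$s{\left(q \right)} = 23 + 2 q^{2}$ ($s{\left(q \right)} = \left(q^{2} + q^{2}\right) + 23 = 2 q^{2} + 23 = 23 + 2 q^{2}$)
$s{\left(-190 \right)} + k = \left(23 + 2 \left(-190\right)^{2}\right) + \frac{2083}{43818} = \left(23 + 2 \cdot 36100\right) + \frac{2083}{43818} = \left(23 + 72200\right) + \frac{2083}{43818} = 72223 + \frac{2083}{43818} = \frac{3164669497}{43818}$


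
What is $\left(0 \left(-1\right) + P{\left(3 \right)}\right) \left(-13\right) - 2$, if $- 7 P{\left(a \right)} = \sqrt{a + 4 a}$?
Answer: $-2 + \frac{13 \sqrt{15}}{7} \approx 5.1927$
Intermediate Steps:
$P{\left(a \right)} = - \frac{\sqrt{5} \sqrt{a}}{7}$ ($P{\left(a \right)} = - \frac{\sqrt{a + 4 a}}{7} = - \frac{\sqrt{5 a}}{7} = - \frac{\sqrt{5} \sqrt{a}}{7}$)
$\left(0 \left(-1\right) + P{\left(3 \right)}\right) \left(-13\right) - 2 = \left(0 \left(-1\right) - \frac{\sqrt{5} \sqrt{3}}{7}\right) \left(-13\right) - 2 = \left(0 - \frac{\sqrt{15}}{7}\right) \left(-13\right) - 2 = - \frac{\sqrt{15}}{7} \left(-13\right) - 2 = \frac{13 \sqrt{15}}{7} - 2 = -2 + \frac{13 \sqrt{15}}{7}$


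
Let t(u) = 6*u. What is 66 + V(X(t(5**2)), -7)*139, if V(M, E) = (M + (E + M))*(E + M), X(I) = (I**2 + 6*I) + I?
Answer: 154110759427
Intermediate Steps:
X(I) = I**2 + 7*I
V(M, E) = (E + M)*(E + 2*M) (V(M, E) = (E + 2*M)*(E + M) = (E + M)*(E + 2*M))
66 + V(X(t(5**2)), -7)*139 = 66 + ((-7)**2 + 2*((6*5**2)*(7 + 6*5**2))**2 + 3*(-7)*((6*5**2)*(7 + 6*5**2)))*139 = 66 + (49 + 2*((6*25)*(7 + 6*25))**2 + 3*(-7)*((6*25)*(7 + 6*25)))*139 = 66 + (49 + 2*(150*(7 + 150))**2 + 3*(-7)*(150*(7 + 150)))*139 = 66 + (49 + 2*(150*157)**2 + 3*(-7)*(150*157))*139 = 66 + (49 + 2*23550**2 + 3*(-7)*23550)*139 = 66 + (49 + 2*554602500 - 494550)*139 = 66 + (49 + 1109205000 - 494550)*139 = 66 + 1108710499*139 = 66 + 154110759361 = 154110759427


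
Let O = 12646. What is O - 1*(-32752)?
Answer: 45398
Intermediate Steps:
O - 1*(-32752) = 12646 - 1*(-32752) = 12646 + 32752 = 45398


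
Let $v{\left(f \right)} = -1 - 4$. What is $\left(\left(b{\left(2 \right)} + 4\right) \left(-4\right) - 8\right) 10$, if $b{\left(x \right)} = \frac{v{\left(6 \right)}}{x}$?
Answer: $-140$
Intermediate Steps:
$v{\left(f \right)} = -5$ ($v{\left(f \right)} = -1 - 4 = -5$)
$b{\left(x \right)} = - \frac{5}{x}$
$\left(\left(b{\left(2 \right)} + 4\right) \left(-4\right) - 8\right) 10 = \left(\left(- \frac{5}{2} + 4\right) \left(-4\right) - 8\right) 10 = \left(\frac{3}{2} \left(-4\right) - 8\right) 10 = \left(-6 - 8\right) 10 = \left(-14\right) 10 = -140$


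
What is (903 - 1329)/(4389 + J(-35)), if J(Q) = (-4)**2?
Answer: -426/4405 ≈ -0.096708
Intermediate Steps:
J(Q) = 16
(903 - 1329)/(4389 + J(-35)) = (903 - 1329)/(4389 + 16) = -426/4405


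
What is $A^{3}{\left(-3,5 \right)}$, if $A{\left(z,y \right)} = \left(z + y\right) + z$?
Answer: $-1$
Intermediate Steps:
$A{\left(z,y \right)} = y + 2 z$ ($A{\left(z,y \right)} = \left(y + z\right) + z = y + 2 z$)
$A^{3}{\left(-3,5 \right)} = \left(5 + 2 \left(-3\right)\right)^{3} = \left(5 - 6\right)^{3} = \left(-1\right)^{3} = -1$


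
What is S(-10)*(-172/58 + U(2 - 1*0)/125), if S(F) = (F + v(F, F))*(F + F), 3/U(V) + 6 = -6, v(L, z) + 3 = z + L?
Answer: -1419957/725 ≈ -1958.6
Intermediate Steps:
v(L, z) = -3 + L + z (v(L, z) = -3 + (z + L) = -3 + (L + z) = -3 + L + z)
U(V) = -¼ (U(V) = 3/(-6 - 6) = 3/(-12) = 3*(-1/12) = -¼)
S(F) = 2*F*(-3 + 3*F) (S(F) = (F + (-3 + F + F))*(F + F) = (F + (-3 + 2*F))*(2*F) = (-3 + 3*F)*(2*F) = 2*F*(-3 + 3*F))
S(-10)*(-172/58 + U(2 - 1*0)/125) = (6*(-10)*(-1 - 10))*(-172/58 - ¼/125) = (6*(-10)*(-11))*(-172*1/58 - ¼*1/125) = 660*(-86/29 - 1/500) = 660*(-43029/14500) = -1419957/725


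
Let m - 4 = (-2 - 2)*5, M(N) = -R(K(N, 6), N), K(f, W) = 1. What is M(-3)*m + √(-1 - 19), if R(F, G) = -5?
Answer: -80 + 2*I*√5 ≈ -80.0 + 4.4721*I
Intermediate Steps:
M(N) = 5 (M(N) = -1*(-5) = 5)
m = -16 (m = 4 + (-2 - 2)*5 = 4 - 4*5 = 4 - 20 = -16)
M(-3)*m + √(-1 - 19) = 5*(-16) + √(-1 - 19) = -80 + √(-20) = -80 + 2*I*√5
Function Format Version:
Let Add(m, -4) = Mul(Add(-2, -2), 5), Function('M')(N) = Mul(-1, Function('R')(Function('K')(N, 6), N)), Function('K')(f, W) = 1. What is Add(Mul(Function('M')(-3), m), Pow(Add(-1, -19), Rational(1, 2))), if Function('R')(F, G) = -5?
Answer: Add(-80, Mul(2, I, Pow(5, Rational(1, 2)))) ≈ Add(-80.000, Mul(4.4721, I))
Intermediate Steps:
Function('M')(N) = 5 (Function('M')(N) = Mul(-1, -5) = 5)
m = -16 (m = Add(4, Mul(Add(-2, -2), 5)) = Add(4, Mul(-4, 5)) = Add(4, -20) = -16)
Add(Mul(Function('M')(-3), m), Pow(Add(-1, -19), Rational(1, 2))) = Add(Mul(5, -16), Pow(Add(-1, -19), Rational(1, 2))) = Add(-80, Pow(-20, Rational(1, 2))) = Add(-80, Mul(2, I, Pow(5, Rational(1, 2))))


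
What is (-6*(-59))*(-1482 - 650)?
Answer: -754728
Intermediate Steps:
(-6*(-59))*(-1482 - 650) = 354*(-2132) = -754728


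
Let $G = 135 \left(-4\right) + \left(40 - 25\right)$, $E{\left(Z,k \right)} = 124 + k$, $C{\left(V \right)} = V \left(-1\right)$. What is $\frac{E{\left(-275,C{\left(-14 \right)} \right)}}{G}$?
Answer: $- \frac{46}{175} \approx -0.26286$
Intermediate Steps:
$C{\left(V \right)} = - V$
$G = -525$ ($G = -540 + \left(40 - 25\right) = -540 + 15 = -525$)
$\frac{E{\left(-275,C{\left(-14 \right)} \right)}}{G} = \frac{124 - -14}{-525} = \left(124 + 14\right) \left(- \frac{1}{525}\right) = 138 \left(- \frac{1}{525}\right) = - \frac{46}{175}$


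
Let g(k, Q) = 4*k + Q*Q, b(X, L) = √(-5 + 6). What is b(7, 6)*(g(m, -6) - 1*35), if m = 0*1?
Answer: 1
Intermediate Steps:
b(X, L) = 1 (b(X, L) = √1 = 1)
m = 0
g(k, Q) = Q² + 4*k (g(k, Q) = 4*k + Q² = Q² + 4*k)
b(7, 6)*(g(m, -6) - 1*35) = 1*(((-6)² + 4*0) - 1*35) = 1*((36 + 0) - 35) = 1*(36 - 35) = 1*1 = 1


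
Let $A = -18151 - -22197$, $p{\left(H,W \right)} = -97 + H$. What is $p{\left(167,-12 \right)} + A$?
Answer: $4116$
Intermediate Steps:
$A = 4046$ ($A = -18151 + 22197 = 4046$)
$p{\left(167,-12 \right)} + A = \left(-97 + 167\right) + 4046 = 70 + 4046 = 4116$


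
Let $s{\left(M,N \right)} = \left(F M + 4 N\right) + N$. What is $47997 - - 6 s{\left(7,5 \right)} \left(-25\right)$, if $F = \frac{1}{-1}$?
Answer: $45297$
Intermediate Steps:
$F = -1$
$s{\left(M,N \right)} = - M + 5 N$ ($s{\left(M,N \right)} = \left(- M + 4 N\right) + N = - M + 5 N$)
$47997 - - 6 s{\left(7,5 \right)} \left(-25\right) = 47997 - - 6 \left(\left(-1\right) 7 + 5 \cdot 5\right) \left(-25\right) = 47997 - - 6 \left(-7 + 25\right) \left(-25\right) = 47997 - \left(-6\right) 18 \left(-25\right) = 47997 - \left(-108\right) \left(-25\right) = 47997 - 2700 = 45297$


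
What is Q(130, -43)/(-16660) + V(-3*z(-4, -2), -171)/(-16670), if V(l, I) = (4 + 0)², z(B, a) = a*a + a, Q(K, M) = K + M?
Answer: -34337/5554444 ≈ -0.0061819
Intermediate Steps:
z(B, a) = a + a² (z(B, a) = a² + a = a + a²)
V(l, I) = 16 (V(l, I) = 4² = 16)
Q(130, -43)/(-16660) + V(-3*z(-4, -2), -171)/(-16670) = (130 - 43)/(-16660) + 16/(-16670) = 87*(-1/16660) + 16*(-1/16670) = -87/16660 - 8/8335 = -34337/5554444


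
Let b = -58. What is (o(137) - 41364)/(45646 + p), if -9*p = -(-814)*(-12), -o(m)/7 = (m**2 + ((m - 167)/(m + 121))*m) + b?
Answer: -11108802/3014171 ≈ -3.6855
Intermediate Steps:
o(m) = 406 - 7*m**2 - 7*m*(-167 + m)/(121 + m) (o(m) = -7*((m**2 + ((m - 167)/(m + 121))*m) - 58) = -7*((m**2 + ((-167 + m)/(121 + m))*m) - 58) = -7*((m**2 + m*(-167 + m)/(121 + m)) - 58) = -7*(-58 + m**2 + m*(-167 + m)/(121 + m)) = 406 - 7*m**2 - 7*m*(-167 + m)/(121 + m))
p = 3256/3 (p = -(-74)*(-11*(-12))/9 = -(-74)*132/9 = -1/9*(-9768) = 3256/3 ≈ 1085.3)
(o(137) - 41364)/(45646 + p) = (7*(7018 - 1*137**3 - 122*137**2 + 225*137)/(121 + 137) - 41364)/(45646 + 3256/3) = (7*(7018 - 1*2571353 - 122*18769 + 30825)/258 - 41364)/(140194/3) = (7*(1/258)*(7018 - 2571353 - 2289818 + 30825) - 41364)*(3/140194) = (7*(1/258)*(-4823328) - 41364)*(3/140194) = (-5627216/43 - 41364)*(3/140194) = -7405868/43*3/140194 = -11108802/3014171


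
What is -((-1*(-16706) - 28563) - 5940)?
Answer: 17797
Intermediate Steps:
-((-1*(-16706) - 28563) - 5940) = -((16706 - 28563) - 5940) = -(-11857 - 5940) = -1*(-17797) = 17797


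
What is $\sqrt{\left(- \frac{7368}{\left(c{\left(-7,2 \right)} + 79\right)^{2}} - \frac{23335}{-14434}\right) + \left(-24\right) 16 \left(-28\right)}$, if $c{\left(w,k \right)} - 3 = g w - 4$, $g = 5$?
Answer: $\frac{\sqrt{4140987337370590}}{620662} \approx 103.68$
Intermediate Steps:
$c{\left(w,k \right)} = -1 + 5 w$ ($c{\left(w,k \right)} = 3 + \left(5 w - 4\right) = 3 + \left(-4 + 5 w\right) = -1 + 5 w$)
$\sqrt{\left(- \frac{7368}{\left(c{\left(-7,2 \right)} + 79\right)^{2}} - \frac{23335}{-14434}\right) + \left(-24\right) 16 \left(-28\right)} = \sqrt{\left(- \frac{7368}{\left(\left(-1 + 5 \left(-7\right)\right) + 79\right)^{2}} - \frac{23335}{-14434}\right) + \left(-24\right) 16 \left(-28\right)} = \sqrt{\left(- \frac{7368}{\left(\left(-1 - 35\right) + 79\right)^{2}} - - \frac{23335}{14434}\right) - -10752} = \sqrt{\left(- \frac{7368}{\left(-36 + 79\right)^{2}} + \frac{23335}{14434}\right) + 10752} = \sqrt{\left(- \frac{7368}{43^{2}} + \frac{23335}{14434}\right) + 10752} = \sqrt{\left(- \frac{7368}{1849} + \frac{23335}{14434}\right) + 10752} = \sqrt{- \frac{63203297}{26688466} + 10752} = \sqrt{\frac{286891183135}{26688466}} = \frac{\sqrt{4140987337370590}}{620662}$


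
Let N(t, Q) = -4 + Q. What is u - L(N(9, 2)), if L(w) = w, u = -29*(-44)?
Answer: 1278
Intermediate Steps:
u = 1276
u - L(N(9, 2)) = 1276 - (-4 + 2) = 1276 - 1*(-2) = 1276 + 2 = 1278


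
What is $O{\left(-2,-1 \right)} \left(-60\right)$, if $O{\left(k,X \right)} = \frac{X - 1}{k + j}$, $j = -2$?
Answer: $-30$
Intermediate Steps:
$O{\left(k,X \right)} = \frac{-1 + X}{-2 + k}$ ($O{\left(k,X \right)} = \frac{X - 1}{k - 2} = \frac{-1 + X}{-2 + k}$)
$O{\left(-2,-1 \right)} \left(-60\right) = \frac{-1 - 1}{-2 - 2} \left(-60\right) = \frac{1}{-4} \left(-2\right) \left(-60\right) = \left(- \frac{1}{4}\right) \left(-2\right) \left(-60\right) = \frac{1}{2} \left(-60\right) = -30$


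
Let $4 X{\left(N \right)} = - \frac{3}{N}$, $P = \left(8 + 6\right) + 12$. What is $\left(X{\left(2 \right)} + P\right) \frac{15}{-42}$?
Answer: $- \frac{1025}{112} \approx -9.1518$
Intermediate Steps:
$P = 26$ ($P = 14 + 12 = 26$)
$X{\left(N \right)} = - \frac{3}{4 N}$ ($X{\left(N \right)} = \frac{\left(-3\right) \frac{1}{N}}{4} = - \frac{3}{4 N}$)
$\left(X{\left(2 \right)} + P\right) \frac{15}{-42} = \left(- \frac{3}{4 \cdot 2} + 26\right) \frac{15}{-42} = \left(\left(- \frac{3}{4}\right) \frac{1}{2} + 26\right) 15 \left(- \frac{1}{42}\right) = \left(- \frac{3}{8} + 26\right) \left(- \frac{5}{14}\right) = \frac{205}{8} \left(- \frac{5}{14}\right) = - \frac{1025}{112}$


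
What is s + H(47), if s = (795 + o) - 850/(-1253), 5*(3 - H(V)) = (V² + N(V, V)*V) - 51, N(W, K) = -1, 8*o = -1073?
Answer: 12146751/50120 ≈ 242.35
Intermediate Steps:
o = -1073/8 (o = (⅛)*(-1073) = -1073/8 ≈ -134.13)
H(V) = 66/5 - V²/5 + V/5 (H(V) = 3 - ((V² - V) - 51)/5 = 3 - (-51 + V² - V)/5 = 3 + (51/5 - V²/5 + V/5) = 66/5 - V²/5 + V/5)
s = 6631411/10024 (s = (795 - 1073/8) - 850/(-1253) = 5287/8 - 850*(-1/1253) = 5287/8 + 850/1253 = 6631411/10024 ≈ 661.55)
s + H(47) = 6631411/10024 + (66/5 - ⅕*47² + (⅕)*47) = 6631411/10024 + (66/5 - ⅕*2209 + 47/5) = 6631411/10024 + (66/5 - 2209/5 + 47/5) = 6631411/10024 - 2096/5 = 12146751/50120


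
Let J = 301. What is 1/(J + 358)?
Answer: 1/659 ≈ 0.0015175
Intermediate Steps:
1/(J + 358) = 1/(301 + 358) = 1/659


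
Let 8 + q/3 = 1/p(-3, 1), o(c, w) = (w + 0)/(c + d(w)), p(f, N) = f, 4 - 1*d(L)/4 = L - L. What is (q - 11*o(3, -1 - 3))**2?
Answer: 185761/361 ≈ 514.57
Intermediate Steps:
d(L) = 16 (d(L) = 16 - 4*(L - L) = 16 - 4*0 = 16 + 0 = 16)
o(c, w) = w/(16 + c) (o(c, w) = (w + 0)/(c + 16) = w/(16 + c))
q = -25 (q = -24 + 3/(-3) = -24 + 3*(-1/3) = -24 - 1 = -25)
(q - 11*o(3, -1 - 3))**2 = (-25 - 11*(-1 - 3)/(16 + 3))**2 = (-25 - (-44)/19)**2 = (-25 - 11*(-4/19))**2 = (-25 + 44/19)**2 = (-431/19)**2 = 185761/361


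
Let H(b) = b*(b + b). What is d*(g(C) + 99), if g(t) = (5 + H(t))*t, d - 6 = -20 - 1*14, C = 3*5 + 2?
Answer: -280280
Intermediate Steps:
H(b) = 2*b² (H(b) = b*(2*b) = 2*b²)
C = 17 (C = 15 + 2 = 17)
d = -28 (d = 6 + (-20 - 1*14) = 6 + (-20 - 14) = 6 - 34 = -28)
g(t) = t*(5 + 2*t²) (g(t) = (5 + 2*t²)*t = t*(5 + 2*t²))
d*(g(C) + 99) = -28*(17*(5 + 2*17²) + 99) = -28*(17*(5 + 2*289) + 99) = -28*(17*(5 + 578) + 99) = -28*(17*583 + 99) = -28*(9911 + 99) = -28*10010 = -280280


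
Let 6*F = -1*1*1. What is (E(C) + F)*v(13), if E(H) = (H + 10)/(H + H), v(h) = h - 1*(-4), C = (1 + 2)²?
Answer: 136/9 ≈ 15.111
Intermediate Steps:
C = 9 (C = 3² = 9)
F = -⅙ (F = (-1*1*1)/6 = (-1*1)/6 = (⅙)*(-1) = -⅙ ≈ -0.16667)
v(h) = 4 + h (v(h) = h + 4 = 4 + h)
E(H) = (10 + H)/(2*H) (E(H) = (10 + H)/((2*H)) = (10 + H)*(1/(2*H)) = (10 + H)/(2*H))
(E(C) + F)*v(13) = ((½)*(10 + 9)/9 - ⅙)*(4 + 13) = ((½)*(⅑)*19 - ⅙)*17 = (19/18 - ⅙)*17 = (8/9)*17 = 136/9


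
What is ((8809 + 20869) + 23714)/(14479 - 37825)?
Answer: -26696/11673 ≈ -2.2870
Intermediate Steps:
((8809 + 20869) + 23714)/(14479 - 37825) = (29678 + 23714)/(-23346) = 53392*(-1/23346) = -26696/11673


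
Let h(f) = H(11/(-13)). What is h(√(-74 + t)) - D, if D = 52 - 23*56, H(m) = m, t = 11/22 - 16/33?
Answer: 16057/13 ≈ 1235.2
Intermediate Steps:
t = 1/66 (t = 11*(1/22) - 16*1/33 = ½ - 16/33 = 1/66 ≈ 0.015152)
h(f) = -11/13 (h(f) = 11/(-13) = 11*(-1/13) = -11/13)
D = -1236 (D = 52 - 1288 = -1236)
h(√(-74 + t)) - D = -11/13 - 1*(-1236) = -11/13 + 1236 = 16057/13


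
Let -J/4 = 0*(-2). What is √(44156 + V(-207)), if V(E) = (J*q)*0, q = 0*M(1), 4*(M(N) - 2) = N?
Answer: 2*√11039 ≈ 210.13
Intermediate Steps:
M(N) = 2 + N/4
J = 0 (J = -0*(-2) = -4*0 = 0)
q = 0 (q = 0*(2 + (¼)*1) = 0*(2 + ¼) = 0*(9/4) = 0)
V(E) = 0 (V(E) = (0*0)*0 = 0*0 = 0)
√(44156 + V(-207)) = √(44156 + 0) = √44156 = 2*√11039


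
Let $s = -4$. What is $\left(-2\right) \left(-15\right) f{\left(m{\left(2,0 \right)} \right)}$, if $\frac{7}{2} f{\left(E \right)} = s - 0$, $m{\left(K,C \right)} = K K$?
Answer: $- \frac{240}{7} \approx -34.286$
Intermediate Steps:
$m{\left(K,C \right)} = K^{2}$
$f{\left(E \right)} = - \frac{8}{7}$ ($f{\left(E \right)} = \frac{2 \left(-4 - 0\right)}{7} = \frac{2 \left(-4 + 0\right)}{7} = \frac{2}{7} \left(-4\right) = - \frac{8}{7}$)
$\left(-2\right) \left(-15\right) f{\left(m{\left(2,0 \right)} \right)} = \left(-2\right) \left(-15\right) \left(- \frac{8}{7}\right) = 30 \left(- \frac{8}{7}\right) = - \frac{240}{7}$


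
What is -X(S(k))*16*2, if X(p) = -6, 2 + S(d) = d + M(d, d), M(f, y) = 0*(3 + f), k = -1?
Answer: 192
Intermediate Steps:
M(f, y) = 0
S(d) = -2 + d (S(d) = -2 + (d + 0) = -2 + d)
-X(S(k))*16*2 = -(-6)*16*2 = -(-6)*32 = -1*(-192) = 192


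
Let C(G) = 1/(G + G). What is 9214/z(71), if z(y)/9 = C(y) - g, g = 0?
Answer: 1308388/9 ≈ 1.4538e+5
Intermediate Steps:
C(G) = 1/(2*G)
z(y) = 9/(2*y) (z(y) = 9*(1/(2*y) - 1*0) = 9*(1/(2*y) + 0) = 9*(1/(2*y)) = 9/(2*y))
9214/z(71) = 9214/(((9/2)/71)) = 9214/(((9/2)*(1/71))) = 9214/(9/142) = 9214*(142/9) = 1308388/9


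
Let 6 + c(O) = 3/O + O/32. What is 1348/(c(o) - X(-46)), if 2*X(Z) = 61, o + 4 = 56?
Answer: -140192/3621 ≈ -38.716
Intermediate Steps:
o = 52 (o = -4 + 56 = 52)
c(O) = -6 + 3/O + O/32 (c(O) = -6 + (3/O + O/32) = -6 + 3/O + O/32)
X(Z) = 61/2 (X(Z) = (½)*61 = 61/2)
1348/(c(o) - X(-46)) = 1348/((-6 + 3/52 + (1/32)*52) - 1*61/2) = 1348/((-6 + 3*(1/52) + 13/8) - 61/2) = 1348/((-6 + 3/52 + 13/8) - 61/2) = 1348/(-449/104 - 61/2) = 1348/(-3621/104) = 1348*(-104/3621) = -140192/3621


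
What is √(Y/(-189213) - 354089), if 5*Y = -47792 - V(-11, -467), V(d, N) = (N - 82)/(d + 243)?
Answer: I*√170580858175434261090/21948708 ≈ 595.05*I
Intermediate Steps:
V(d, N) = (-82 + N)/(243 + d)
Y = -2217439/232 (Y = (-47792 - (-82 - 467)/(243 - 11))/5 = (-47792 - (-549)/232)/5 = (-47792 - 1*(-549/232))/5 = (-47792 + 549/232)/5 = (⅕)*(-11087195/232) = -2217439/232 ≈ -9557.9)
√(Y/(-189213) - 354089) = √(-2217439/232/(-189213) - 354089) = √(-2217439/232*(-1/189213) - 354089) = √(2217439/43897416 - 354089) = √(-15543589916585/43897416) = I*√170580858175434261090/21948708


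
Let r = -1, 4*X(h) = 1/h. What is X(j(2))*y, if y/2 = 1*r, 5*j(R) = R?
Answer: -5/4 ≈ -1.2500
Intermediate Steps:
j(R) = R/5
X(h) = 1/(4*h)
y = -2 (y = 2*(1*(-1)) = 2*(-1) = -2)
X(j(2))*y = (1/(4*(((⅕)*2))))*(-2) = (1/(4*(⅖)))*(-2) = ((¼)*(5/2))*(-2) = (5/8)*(-2) = -5/4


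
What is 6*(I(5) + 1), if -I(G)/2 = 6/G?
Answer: -42/5 ≈ -8.4000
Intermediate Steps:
I(G) = -12/G
6*(I(5) + 1) = 6*(-12/5 + 1) = 6*(-7/5) = -42/5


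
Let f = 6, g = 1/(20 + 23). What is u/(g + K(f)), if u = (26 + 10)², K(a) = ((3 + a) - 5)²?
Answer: 55728/689 ≈ 80.882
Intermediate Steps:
g = 1/43 ≈ 0.023256
K(a) = (-2 + a)²
u = 1296 (u = 36² = 1296)
u/(g + K(f)) = 1296/(1/43 + (-2 + 6)²) = 1296/(1/43 + 4²) = 1296/(1/43 + 16) = 1296/(689/43) = 1296*(43/689) = 55728/689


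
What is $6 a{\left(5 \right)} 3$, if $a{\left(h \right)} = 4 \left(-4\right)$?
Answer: $-288$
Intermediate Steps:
$a{\left(h \right)} = -16$
$6 a{\left(5 \right)} 3 = 6 \left(-16\right) 3 = \left(-96\right) 3 = -288$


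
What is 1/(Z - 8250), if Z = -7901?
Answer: -1/16151 ≈ -6.1916e-5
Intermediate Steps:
1/(Z - 8250) = 1/(-7901 - 8250) = 1/(-16151) = -1/16151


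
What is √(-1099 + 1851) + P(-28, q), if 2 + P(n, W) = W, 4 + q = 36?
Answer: 30 + 4*√47 ≈ 57.423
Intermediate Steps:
q = 32 (q = -4 + 36 = 32)
P(n, W) = -2 + W
√(-1099 + 1851) + P(-28, q) = √(-1099 + 1851) + (-2 + 32) = √752 + 30 = 4*√47 + 30 = 30 + 4*√47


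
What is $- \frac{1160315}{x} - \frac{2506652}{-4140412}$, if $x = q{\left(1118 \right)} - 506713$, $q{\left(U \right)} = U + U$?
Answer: $\frac{1517182607696}{522185656131} \approx 2.9054$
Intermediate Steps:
$q{\left(U \right)} = 2 U$
$x = -504477$ ($x = 2 \cdot 1118 - 506713 = 2236 - 506713 = -504477$)
$- \frac{1160315}{x} - \frac{2506652}{-4140412} = - \frac{1160315}{-504477} - \frac{2506652}{-4140412} = \left(-1160315\right) \left(- \frac{1}{504477}\right) - - \frac{626663}{1035103} = \frac{1160315}{504477} + \frac{626663}{1035103} = \frac{1517182607696}{522185656131}$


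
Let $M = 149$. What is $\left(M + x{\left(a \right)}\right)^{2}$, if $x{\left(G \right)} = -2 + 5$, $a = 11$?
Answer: $23104$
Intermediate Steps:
$x{\left(G \right)} = 3$
$\left(M + x{\left(a \right)}\right)^{2} = \left(149 + 3\right)^{2} = 152^{2} = 23104$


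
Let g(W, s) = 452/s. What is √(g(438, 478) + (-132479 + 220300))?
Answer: √5016477355/239 ≈ 296.35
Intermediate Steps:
√(g(438, 478) + (-132479 + 220300)) = √(452/478 + (-132479 + 220300)) = √(452*(1/478) + 87821) = √(226/239 + 87821) = √(20989445/239) = √5016477355/239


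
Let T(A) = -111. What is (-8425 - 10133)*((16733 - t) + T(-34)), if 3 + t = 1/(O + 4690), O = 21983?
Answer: -2743111328064/8891 ≈ -3.0853e+8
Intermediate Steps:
t = -80018/26673 (t = -3 + 1/(21983 + 4690) = -3 + 1/26673 = -80018/26673 ≈ -3.0000)
(-8425 - 10133)*((16733 - t) + T(-34)) = (-8425 - 10133)*((16733 - 1*(-80018/26673)) - 111) = -18558*((16733 + 80018/26673) - 111) = -18558*(446399327/26673 - 111) = -18558*443438624/26673 = -2743111328064/8891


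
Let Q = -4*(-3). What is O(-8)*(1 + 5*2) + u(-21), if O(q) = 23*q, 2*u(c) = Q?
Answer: -2018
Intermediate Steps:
Q = 12
u(c) = 6 (u(c) = (½)*12 = 6)
O(-8)*(1 + 5*2) + u(-21) = (23*(-8))*(1 + 5*2) + 6 = -184*(1 + 10) + 6 = -184*11 + 6 = -2024 + 6 = -2018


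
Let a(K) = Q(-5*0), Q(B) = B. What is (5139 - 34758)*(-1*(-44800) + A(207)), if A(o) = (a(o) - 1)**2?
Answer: -1326960819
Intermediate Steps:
a(K) = 0 (a(K) = -5*0 = 0)
A(o) = 1 (A(o) = (0 - 1)**2 = (-1)**2 = 1)
(5139 - 34758)*(-1*(-44800) + A(207)) = (5139 - 34758)*(-1*(-44800) + 1) = -29619*(44800 + 1) = -29619*44801 = -1326960819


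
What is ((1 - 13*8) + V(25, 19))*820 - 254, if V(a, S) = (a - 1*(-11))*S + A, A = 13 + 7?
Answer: 492566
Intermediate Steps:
A = 20
V(a, S) = 20 + S*(11 + a) (V(a, S) = (a - 1*(-11))*S + 20 = (a + 11)*S + 20 = (11 + a)*S + 20 = S*(11 + a) + 20 = 20 + S*(11 + a))
((1 - 13*8) + V(25, 19))*820 - 254 = ((1 - 13*8) + (20 + 11*19 + 19*25))*820 - 254 = ((1 - 104) + (20 + 209 + 475))*820 - 254 = (-103 + 704)*820 - 254 = 601*820 - 254 = 492820 - 254 = 492566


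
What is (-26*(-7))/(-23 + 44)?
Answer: 26/3 ≈ 8.6667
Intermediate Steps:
(-26*(-7))/(-23 + 44) = 182/21 = 182*(1/21) = 26/3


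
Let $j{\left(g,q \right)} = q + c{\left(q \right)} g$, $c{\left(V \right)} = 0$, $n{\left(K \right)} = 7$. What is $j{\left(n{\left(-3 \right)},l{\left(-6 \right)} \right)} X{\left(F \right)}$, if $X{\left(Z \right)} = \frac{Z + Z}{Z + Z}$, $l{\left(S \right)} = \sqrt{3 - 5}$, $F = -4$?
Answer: $i \sqrt{2} \approx 1.4142 i$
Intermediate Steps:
$l{\left(S \right)} = i \sqrt{2}$ ($l{\left(S \right)} = \sqrt{-2} = i \sqrt{2}$)
$j{\left(g,q \right)} = q$ ($j{\left(g,q \right)} = q + 0 g = q + 0 = q$)
$X{\left(Z \right)} = 1$ ($X{\left(Z \right)} = \frac{2 Z}{2 Z} = 2 Z \frac{1}{2 Z} = 1$)
$j{\left(n{\left(-3 \right)},l{\left(-6 \right)} \right)} X{\left(F \right)} = i \sqrt{2} \cdot 1 = i \sqrt{2}$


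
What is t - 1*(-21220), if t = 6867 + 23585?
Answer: 51672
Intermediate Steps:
t = 30452
t - 1*(-21220) = 30452 - 1*(-21220) = 30452 + 21220 = 51672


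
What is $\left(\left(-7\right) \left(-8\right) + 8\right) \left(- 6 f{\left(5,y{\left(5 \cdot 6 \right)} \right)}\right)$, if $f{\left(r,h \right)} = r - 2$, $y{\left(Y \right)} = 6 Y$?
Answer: $-1152$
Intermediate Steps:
$f{\left(r,h \right)} = -2 + r$
$\left(\left(-7\right) \left(-8\right) + 8\right) \left(- 6 f{\left(5,y{\left(5 \cdot 6 \right)} \right)}\right) = \left(\left(-7\right) \left(-8\right) + 8\right) \left(- 6 \left(-2 + 5\right)\right) = \left(56 + 8\right) \left(\left(-6\right) 3\right) = 64 \left(-18\right) = -1152$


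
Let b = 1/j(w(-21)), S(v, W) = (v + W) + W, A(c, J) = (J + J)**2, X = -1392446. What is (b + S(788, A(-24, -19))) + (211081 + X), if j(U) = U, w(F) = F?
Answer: -24731470/21 ≈ -1.1777e+6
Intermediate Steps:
A(c, J) = 4*J**2 (A(c, J) = (2*J)**2 = 4*J**2)
S(v, W) = v + 2*W (S(v, W) = (W + v) + W = v + 2*W)
b = -1/21 (b = 1/(-21) = -1/21 ≈ -0.047619)
(b + S(788, A(-24, -19))) + (211081 + X) = (-1/21 + (788 + 2*(4*(-19)**2))) + (211081 - 1392446) = (-1/21 + (788 + 2*(4*361))) - 1181365 = (-1/21 + (788 + 2*1444)) - 1181365 = (-1/21 + (788 + 2888)) - 1181365 = (-1/21 + 3676) - 1181365 = 77195/21 - 1181365 = -24731470/21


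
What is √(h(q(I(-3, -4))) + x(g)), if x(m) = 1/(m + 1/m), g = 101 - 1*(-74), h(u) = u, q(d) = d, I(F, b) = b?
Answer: I*√3746447954/30626 ≈ 1.9986*I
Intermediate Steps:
g = 175 (g = 101 + 74 = 175)
√(h(q(I(-3, -4))) + x(g)) = √(-4 + 175/(1 + 175²)) = √(-4 + 175/(1 + 30625)) = √(-4 + 175/30626) = √(-122329/30626) = I*√3746447954/30626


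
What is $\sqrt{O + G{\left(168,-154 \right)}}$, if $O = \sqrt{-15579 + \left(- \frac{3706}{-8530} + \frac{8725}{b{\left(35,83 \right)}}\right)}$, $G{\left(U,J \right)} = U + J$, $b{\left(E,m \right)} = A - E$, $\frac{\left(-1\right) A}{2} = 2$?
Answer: $\frac{\sqrt{387342651150 + 166335 i \sqrt{437207027013705}}}{166335} \approx 8.3811 + 7.4995 i$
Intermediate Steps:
$A = -4$ ($A = \left(-2\right) 2 = -4$)
$b{\left(E,m \right)} = -4 - E$
$G{\left(U,J \right)} = J + U$
$O = \frac{i \sqrt{437207027013705}}{166335}$ ($O = \sqrt{-15579 + \left(- \frac{3706}{-8530} + \frac{8725}{-4 - 35}\right)} = \sqrt{-15579 + \left(\left(-3706\right) \left(- \frac{1}{8530}\right) + \frac{8725}{-4 - 35}\right)} = \sqrt{-15579 + \left(\frac{1853}{4265} + \frac{8725}{-39}\right)} = \sqrt{-15579 + \left(\frac{1853}{4265} + 8725 \left(- \frac{1}{39}\right)\right)} = \sqrt{-15579 + \left(\frac{1853}{4265} - \frac{8725}{39}\right)} = \sqrt{-15579 - \frac{37139858}{166335}} = \sqrt{- \frac{2628472823}{166335}} = \frac{i \sqrt{437207027013705}}{166335} \approx 125.71 i$)
$\sqrt{O + G{\left(168,-154 \right)}} = \sqrt{\frac{i \sqrt{437207027013705}}{166335} + \left(-154 + 168\right)} = \sqrt{\frac{i \sqrt{437207027013705}}{166335} + 14} = \sqrt{14 + \frac{i \sqrt{437207027013705}}{166335}}$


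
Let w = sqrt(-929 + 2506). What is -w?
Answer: -sqrt(1577) ≈ -39.711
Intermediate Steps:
w = sqrt(1577) ≈ 39.711
-w = -sqrt(1577)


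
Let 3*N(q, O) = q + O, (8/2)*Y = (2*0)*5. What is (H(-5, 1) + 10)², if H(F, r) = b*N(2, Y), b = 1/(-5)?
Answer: 21904/225 ≈ 97.351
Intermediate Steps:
Y = 0 (Y = ((2*0)*5)/4 = (0*5)/4 = (¼)*0 = 0)
N(q, O) = O/3 + q/3 (N(q, O) = (q + O)/3 = (O + q)/3 = O/3 + q/3)
b = -⅕ ≈ -0.20000
H(F, r) = -2/15 (H(F, r) = -((⅓)*0 + (⅓)*2)/5 = -(0 + ⅔)/5 = -⅕*⅔ = -2/15)
(H(-5, 1) + 10)² = (-2/15 + 10)² = (148/15)² = 21904/225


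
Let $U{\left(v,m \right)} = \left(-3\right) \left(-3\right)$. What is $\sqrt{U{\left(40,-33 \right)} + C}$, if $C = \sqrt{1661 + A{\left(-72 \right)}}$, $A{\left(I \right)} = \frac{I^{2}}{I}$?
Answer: $\sqrt{9 + \sqrt{1589}} \approx 6.9902$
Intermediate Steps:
$A{\left(I \right)} = I$
$U{\left(v,m \right)} = 9$
$C = \sqrt{1589}$ ($C = \sqrt{1661 - 72} = \sqrt{1589} \approx 39.862$)
$\sqrt{U{\left(40,-33 \right)} + C} = \sqrt{9 + \sqrt{1589}}$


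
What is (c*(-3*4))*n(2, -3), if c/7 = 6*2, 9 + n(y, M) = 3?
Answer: 6048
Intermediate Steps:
n(y, M) = -6 (n(y, M) = -9 + 3 = -6)
c = 84 (c = 7*(6*2) = 7*12 = 84)
(c*(-3*4))*n(2, -3) = (84*(-3*4))*(-6) = (84*(-12))*(-6) = -1008*(-6) = 6048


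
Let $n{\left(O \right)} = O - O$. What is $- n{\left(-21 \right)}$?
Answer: $0$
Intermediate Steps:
$n{\left(O \right)} = 0$
$- n{\left(-21 \right)} = \left(-1\right) 0 = 0$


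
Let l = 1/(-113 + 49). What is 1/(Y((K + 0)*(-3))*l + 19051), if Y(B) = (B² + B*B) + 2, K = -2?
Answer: 32/609595 ≈ 5.2494e-5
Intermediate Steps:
l = -1/64 (l = 1/(-64) = -1/64 ≈ -0.015625)
Y(B) = 2 + 2*B² (Y(B) = (B² + B²) + 2 = 2*B² + 2 = 2 + 2*B²)
1/(Y((K + 0)*(-3))*l + 19051) = 1/((2 + 2*((-2 + 0)*(-3))²)*(-1/64) + 19051) = 1/((2 + 2*(-2*(-3))²)*(-1/64) + 19051) = 1/((2 + 2*6²)*(-1/64) + 19051) = 1/((2 + 2*36)*(-1/64) + 19051) = 1/((2 + 72)*(-1/64) + 19051) = 1/(74*(-1/64) + 19051) = 1/(-37/32 + 19051) = 1/(609595/32) = 32/609595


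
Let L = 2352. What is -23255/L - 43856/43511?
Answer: -1114997617/102337872 ≈ -10.895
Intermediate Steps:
-23255/L - 43856/43511 = -23255/2352 - 43856/43511 = -1114997617/102337872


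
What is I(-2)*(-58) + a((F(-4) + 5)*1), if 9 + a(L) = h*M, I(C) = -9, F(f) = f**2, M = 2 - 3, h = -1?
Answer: 514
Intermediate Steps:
M = -1
a(L) = -8 (a(L) = -9 - 1*(-1) = -9 + 1 = -8)
I(-2)*(-58) + a((F(-4) + 5)*1) = -9*(-58) - 8 = 522 - 8 = 514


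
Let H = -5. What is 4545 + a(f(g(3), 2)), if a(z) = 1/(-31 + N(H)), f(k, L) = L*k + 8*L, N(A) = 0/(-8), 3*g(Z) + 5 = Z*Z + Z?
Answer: 140894/31 ≈ 4545.0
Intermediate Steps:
g(Z) = -5/3 + Z/3 + Z²/3 (g(Z) = -5/3 + (Z*Z + Z)/3 = -5/3 + (Z² + Z)/3 = -5/3 + (Z + Z²)/3 = -5/3 + (Z/3 + Z²/3) = -5/3 + Z/3 + Z²/3)
N(A) = 0 (N(A) = 0*(-⅛) = 0)
f(k, L) = 8*L + L*k
a(z) = -1/31 (a(z) = 1/(-31 + 0) = 1/(-31) = -1/31)
4545 + a(f(g(3), 2)) = 4545 - 1/31 = 140894/31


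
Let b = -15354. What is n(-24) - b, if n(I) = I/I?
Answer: 15355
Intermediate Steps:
n(I) = 1
n(-24) - b = 1 - 1*(-15354) = 1 + 15354 = 15355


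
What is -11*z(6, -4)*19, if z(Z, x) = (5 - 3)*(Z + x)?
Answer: -836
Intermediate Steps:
z(Z, x) = 2*Z + 2*x (z(Z, x) = 2*(Z + x) = 2*Z + 2*x)
-11*z(6, -4)*19 = -11*(2*6 + 2*(-4))*19 = -11*(12 - 8)*19 = -11*4*19 = -44*19 = -836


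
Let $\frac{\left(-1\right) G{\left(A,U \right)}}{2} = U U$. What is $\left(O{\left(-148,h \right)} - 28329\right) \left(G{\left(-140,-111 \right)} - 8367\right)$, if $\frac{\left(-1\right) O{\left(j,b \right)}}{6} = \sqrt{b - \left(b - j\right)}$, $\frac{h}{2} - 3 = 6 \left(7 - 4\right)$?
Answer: $935111961 + 396108 i \sqrt{37} \approx 9.3511 \cdot 10^{8} + 2.4094 \cdot 10^{6} i$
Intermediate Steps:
$G{\left(A,U \right)} = - 2 U^{2}$ ($G{\left(A,U \right)} = - 2 U U = - 2 U^{2}$)
$h = 42$ ($h = 6 + 2 \cdot 6 \left(7 - 4\right) = 6 + 2 \cdot 6 \cdot 3 = 6 + 2 \cdot 18 = 6 + 36 = 42$)
$O{\left(j,b \right)} = - 6 \sqrt{j}$ ($O{\left(j,b \right)} = - 6 \sqrt{b - \left(b - j\right)} = - 6 \sqrt{j}$)
$\left(O{\left(-148,h \right)} - 28329\right) \left(G{\left(-140,-111 \right)} - 8367\right) = \left(- 6 \sqrt{-148} - 28329\right) \left(- 2 \left(-111\right)^{2} - 8367\right) = \left(- 6 \cdot 2 i \sqrt{37} - 28329\right) \left(\left(-2\right) 12321 - 8367\right) = \left(- 12 i \sqrt{37} - 28329\right) \left(-24642 - 8367\right) = \left(-28329 - 12 i \sqrt{37}\right) \left(-33009\right) = 935111961 + 396108 i \sqrt{37}$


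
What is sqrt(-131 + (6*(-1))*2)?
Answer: I*sqrt(143) ≈ 11.958*I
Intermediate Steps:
sqrt(-131 + (6*(-1))*2) = sqrt(-131 - 6*2) = sqrt(-131 - 12) = sqrt(-143) = I*sqrt(143)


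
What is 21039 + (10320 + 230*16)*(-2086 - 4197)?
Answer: -87940961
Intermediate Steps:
21039 + (10320 + 230*16)*(-2086 - 4197) = 21039 + (10320 + 3680)*(-6283) = 21039 + 14000*(-6283) = 21039 - 87962000 = -87940961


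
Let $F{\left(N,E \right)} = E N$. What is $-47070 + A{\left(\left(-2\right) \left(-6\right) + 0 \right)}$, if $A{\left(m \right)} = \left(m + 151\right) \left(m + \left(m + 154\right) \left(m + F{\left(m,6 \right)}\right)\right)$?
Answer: $2227758$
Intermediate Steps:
$A{\left(m \right)} = \left(151 + m\right) \left(m + 7 m \left(154 + m\right)\right)$ ($A{\left(m \right)} = \left(m + 151\right) \left(m + \left(m + 154\right) \left(m + 6 m\right)\right) = \left(151 + m\right) \left(m + \left(154 + m\right) 7 m\right) = \left(151 + m\right) \left(m + 7 m \left(154 + m\right)\right)$)
$-47070 + A{\left(\left(-2\right) \left(-6\right) + 0 \right)} = -47070 + \left(\left(-2\right) \left(-6\right) + 0\right) \left(162929 + 7 \left(\left(-2\right) \left(-6\right) + 0\right)^{2} + 2136 \left(\left(-2\right) \left(-6\right) + 0\right)\right) = -47070 + \left(12 + 0\right) \left(162929 + 7 \left(12 + 0\right)^{2} + 2136 \left(12 + 0\right)\right) = -47070 + 12 \left(162929 + 7 \cdot 12^{2} + 2136 \cdot 12\right) = -47070 + 12 \left(162929 + 7 \cdot 144 + 25632\right) = -47070 + 12 \left(162929 + 1008 + 25632\right) = -47070 + 12 \cdot 189569 = -47070 + 2274828 = 2227758$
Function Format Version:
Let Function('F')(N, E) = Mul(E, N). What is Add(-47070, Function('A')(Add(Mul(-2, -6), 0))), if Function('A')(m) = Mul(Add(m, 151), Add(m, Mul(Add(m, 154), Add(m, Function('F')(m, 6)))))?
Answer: 2227758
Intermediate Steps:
Function('A')(m) = Mul(Add(151, m), Add(m, Mul(7, m, Add(154, m)))) (Function('A')(m) = Mul(Add(m, 151), Add(m, Mul(Add(m, 154), Add(m, Mul(6, m))))) = Mul(Add(151, m), Add(m, Mul(Add(154, m), Mul(7, m)))) = Mul(Add(151, m), Add(m, Mul(7, m, Add(154, m)))))
Add(-47070, Function('A')(Add(Mul(-2, -6), 0))) = Add(-47070, Mul(Add(Mul(-2, -6), 0), Add(162929, Mul(7, Pow(Add(Mul(-2, -6), 0), 2)), Mul(2136, Add(Mul(-2, -6), 0))))) = Add(-47070, Mul(Add(12, 0), Add(162929, Mul(7, Pow(Add(12, 0), 2)), Mul(2136, Add(12, 0))))) = Add(-47070, Mul(12, Add(162929, Mul(7, Pow(12, 2)), Mul(2136, 12)))) = Add(-47070, Mul(12, Add(162929, Mul(7, 144), 25632))) = Add(-47070, Mul(12, Add(162929, 1008, 25632))) = Add(-47070, Mul(12, 189569)) = Add(-47070, 2274828) = 2227758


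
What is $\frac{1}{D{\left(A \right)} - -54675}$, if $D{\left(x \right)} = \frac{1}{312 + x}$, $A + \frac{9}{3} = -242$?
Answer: $\frac{67}{3663226} \approx 1.829 \cdot 10^{-5}$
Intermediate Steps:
$A = -245$ ($A = -3 - 242 = -245$)
$\frac{1}{D{\left(A \right)} - -54675} = \frac{1}{\frac{1}{312 - 245} - -54675} = \frac{1}{\frac{1}{67} + 54675} = \frac{1}{\frac{3663226}{67}} = \frac{67}{3663226}$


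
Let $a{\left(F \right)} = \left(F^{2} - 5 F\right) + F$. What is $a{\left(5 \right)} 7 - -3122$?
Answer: $3157$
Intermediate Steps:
$a{\left(F \right)} = F^{2} - 4 F$
$a{\left(5 \right)} 7 - -3122 = 5 \left(-4 + 5\right) 7 - -3122 = 5 \cdot 1 \cdot 7 + 3122 = 5 \cdot 7 + 3122 = 35 + 3122 = 3157$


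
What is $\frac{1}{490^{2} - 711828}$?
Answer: $- \frac{1}{471728} \approx -2.1199 \cdot 10^{-6}$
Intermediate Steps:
$\frac{1}{490^{2} - 711828} = \frac{1}{240100 - 711828} = \frac{1}{-471728} = - \frac{1}{471728}$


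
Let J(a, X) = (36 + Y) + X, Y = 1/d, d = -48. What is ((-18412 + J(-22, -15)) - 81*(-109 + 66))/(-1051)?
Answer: 715585/50448 ≈ 14.185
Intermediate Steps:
Y = -1/48 (Y = 1/(-48) = -1/48 ≈ -0.020833)
J(a, X) = 1727/48 + X (J(a, X) = (36 - 1/48) + X = 1727/48 + X)
((-18412 + J(-22, -15)) - 81*(-109 + 66))/(-1051) = ((-18412 + (1727/48 - 15)) - 81*(-109 + 66))/(-1051) = ((-18412 + 1007/48) - 81*(-43))*(-1/1051) = (-882769/48 - 1*(-3483))*(-1/1051) = (-882769/48 + 3483)*(-1/1051) = -715585/48*(-1/1051) = 715585/50448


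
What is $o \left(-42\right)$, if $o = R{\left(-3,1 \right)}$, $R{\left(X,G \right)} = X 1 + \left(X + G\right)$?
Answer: $210$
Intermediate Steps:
$R{\left(X,G \right)} = G + 2 X$ ($R{\left(X,G \right)} = X + \left(G + X\right) = G + 2 X$)
$o = -5$ ($o = 1 + 2 \left(-3\right) = 1 - 6 = -5$)
$o \left(-42\right) = \left(-5\right) \left(-42\right) = 210$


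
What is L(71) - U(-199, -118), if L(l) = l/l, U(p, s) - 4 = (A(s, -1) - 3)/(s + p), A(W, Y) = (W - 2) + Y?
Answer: -1075/317 ≈ -3.3912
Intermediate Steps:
A(W, Y) = -2 + W + Y (A(W, Y) = (-2 + W) + Y = -2 + W + Y)
U(p, s) = 4 + (-6 + s)/(p + s) (U(p, s) = 4 + ((-2 + s - 1) - 3)/(s + p) = 4 + ((-3 + s) - 3)/(p + s) = 4 + (-6 + s)/(p + s))
L(l) = 1
L(71) - U(-199, -118) = 1 - (-6 + 4*(-199) + 5*(-118))/(-199 - 118) = 1 - (-6 - 796 - 590)/(-317) = 1 - (-1)*(-1392)/317 = 1 - 1*1392/317 = 1 - 1392/317 = -1075/317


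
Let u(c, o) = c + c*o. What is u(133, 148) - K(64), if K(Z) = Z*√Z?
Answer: 19305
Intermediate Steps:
K(Z) = Z^(3/2)
u(133, 148) - K(64) = 133*(1 + 148) - 64^(3/2) = 133*149 - 1*512 = 19817 - 512 = 19305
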